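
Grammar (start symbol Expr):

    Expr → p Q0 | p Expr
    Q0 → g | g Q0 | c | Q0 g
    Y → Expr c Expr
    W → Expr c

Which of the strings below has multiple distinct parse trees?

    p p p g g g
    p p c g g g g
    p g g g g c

p p p g g g

p p p g g g: 4 trees
p p c g g g g: 1 tree
p g g g g c: 1 tree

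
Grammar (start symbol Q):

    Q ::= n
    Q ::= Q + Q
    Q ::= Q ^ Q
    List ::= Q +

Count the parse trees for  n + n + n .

Parse trees for n + n + n:
  [Q [Q n] + [Q [Q n] + [Q n]]]
  [Q [Q [Q n] + [Q n]] + [Q n]]

2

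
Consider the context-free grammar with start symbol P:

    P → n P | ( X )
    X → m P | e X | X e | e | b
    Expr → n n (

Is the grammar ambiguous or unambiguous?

Ambiguous

Witness: ( e e )

Derivation 1: P ⇒ ( X ) ⇒ ( e X ) ⇒ ( e e )
Derivation 2: P ⇒ ( X ) ⇒ ( X e ) ⇒ ( e e )

Two distinct leftmost derivations for the same string.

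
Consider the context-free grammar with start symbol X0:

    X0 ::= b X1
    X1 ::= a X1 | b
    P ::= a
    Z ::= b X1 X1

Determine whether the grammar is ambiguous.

(P, Z are unreachable from X0, so their rules don't affect L(X0).) The reachable rules are right-linear with at most one rule per (nonterminal, next-terminal) pair. Each input token forces the next rule, so parsing is deterministic.

Unambiguous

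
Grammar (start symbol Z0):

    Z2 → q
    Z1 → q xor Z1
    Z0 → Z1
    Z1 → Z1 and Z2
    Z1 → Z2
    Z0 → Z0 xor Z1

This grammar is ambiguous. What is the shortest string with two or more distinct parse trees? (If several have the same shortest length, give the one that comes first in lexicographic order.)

q xor q

length 1: no string has ≥2 trees
length 3: q xor q has 2 parse trees

Two derivations of q xor q:
  Z0 ⇒ Z1 ⇒ q xor Z1 ⇒ q xor Z2 ⇒ q xor q
  Z0 ⇒ Z0 xor Z1 ⇒ Z1 xor Z1 ⇒ Z2 xor Z1 ⇒ q xor Z1 ⇒ q xor Z2 ⇒ q xor q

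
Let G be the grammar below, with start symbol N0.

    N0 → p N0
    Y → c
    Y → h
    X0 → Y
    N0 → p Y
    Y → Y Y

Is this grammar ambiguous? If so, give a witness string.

Ambiguous

Witness: p c c c

Derivation 1: N0 ⇒ p Y ⇒ p Y Y ⇒ p c Y ⇒ p c Y Y ⇒ p c c Y ⇒ p c c c
Derivation 2: N0 ⇒ p Y ⇒ p Y Y ⇒ p Y Y Y ⇒ p c Y Y ⇒ p c c Y ⇒ p c c c

Two distinct leftmost derivations for the same string.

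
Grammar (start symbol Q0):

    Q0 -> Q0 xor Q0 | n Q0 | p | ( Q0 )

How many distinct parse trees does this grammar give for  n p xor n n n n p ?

Parse trees for n p xor n n n n p:
  [Q0 [Q0 n [Q0 p]] xor [Q0 n [Q0 n [Q0 n [Q0 n [Q0 p]]]]]]
  [Q0 n [Q0 [Q0 p] xor [Q0 n [Q0 n [Q0 n [Q0 n [Q0 p]]]]]]]

2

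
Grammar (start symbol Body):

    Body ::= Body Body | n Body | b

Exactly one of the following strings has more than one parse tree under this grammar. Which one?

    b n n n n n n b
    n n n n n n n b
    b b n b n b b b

b n n n n n n b: 1 tree
n n n n n n n b: 1 tree
b b n b n b b b: 113 trees

b b n b n b b b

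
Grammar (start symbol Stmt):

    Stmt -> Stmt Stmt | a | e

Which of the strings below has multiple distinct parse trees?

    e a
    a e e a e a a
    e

e a: 1 tree
a e e a e a a: 132 trees
e: 1 tree

a e e a e a a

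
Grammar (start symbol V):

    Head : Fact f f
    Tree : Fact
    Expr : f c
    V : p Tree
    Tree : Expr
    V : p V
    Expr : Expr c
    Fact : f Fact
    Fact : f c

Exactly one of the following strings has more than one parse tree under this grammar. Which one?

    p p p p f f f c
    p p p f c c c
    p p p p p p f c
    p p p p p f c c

p p p p f f f c: 1 tree
p p p f c c c: 1 tree
p p p p p p f c: 2 trees
p p p p p f c c: 1 tree

p p p p p p f c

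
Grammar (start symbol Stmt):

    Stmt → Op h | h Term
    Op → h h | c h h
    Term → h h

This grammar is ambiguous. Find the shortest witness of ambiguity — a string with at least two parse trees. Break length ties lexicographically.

length 3: h h h has 2 parse trees

Two derivations of h h h:
  Stmt ⇒ Op h ⇒ h h h
  Stmt ⇒ h Term ⇒ h h h

h h h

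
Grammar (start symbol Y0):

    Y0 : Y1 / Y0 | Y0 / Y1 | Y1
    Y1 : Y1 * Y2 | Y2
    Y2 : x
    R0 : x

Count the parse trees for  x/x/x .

Parse trees for x/x/x:
  [Y0 [Y1 [Y2 x]] / [Y0 [Y1 [Y2 x]] / [Y0 [Y1 [Y2 x]]]]]
  [Y0 [Y1 [Y2 x]] / [Y0 [Y0 [Y1 [Y2 x]]] / [Y1 [Y2 x]]]]
  [Y0 [Y0 [Y1 [Y2 x]] / [Y0 [Y1 [Y2 x]]]] / [Y1 [Y2 x]]]
  [Y0 [Y0 [Y0 [Y1 [Y2 x]]] / [Y1 [Y2 x]]] / [Y1 [Y2 x]]]

4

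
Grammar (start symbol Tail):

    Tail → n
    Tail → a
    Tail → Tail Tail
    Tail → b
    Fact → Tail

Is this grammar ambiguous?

Ambiguous

Witness: a a a

Derivation 1: Tail ⇒ Tail Tail ⇒ a Tail ⇒ a Tail Tail ⇒ a a Tail ⇒ a a a
Derivation 2: Tail ⇒ Tail Tail ⇒ Tail Tail Tail ⇒ a Tail Tail ⇒ a a Tail ⇒ a a a

Two distinct leftmost derivations for the same string.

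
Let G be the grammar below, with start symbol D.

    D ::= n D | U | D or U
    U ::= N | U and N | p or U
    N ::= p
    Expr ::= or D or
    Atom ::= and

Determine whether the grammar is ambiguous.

Ambiguous

Witness: p or p

Derivation 1: D ⇒ U ⇒ p or U ⇒ p or N ⇒ p or p
Derivation 2: D ⇒ D or U ⇒ U or U ⇒ N or U ⇒ p or U ⇒ p or N ⇒ p or p

Two distinct leftmost derivations for the same string.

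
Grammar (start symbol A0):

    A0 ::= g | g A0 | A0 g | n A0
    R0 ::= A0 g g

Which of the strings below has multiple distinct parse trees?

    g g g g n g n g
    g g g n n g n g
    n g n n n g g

g g g g n g n g: 1 tree
g g g n n g n g: 1 tree
n g n n n g g: 7 trees

n g n n n g g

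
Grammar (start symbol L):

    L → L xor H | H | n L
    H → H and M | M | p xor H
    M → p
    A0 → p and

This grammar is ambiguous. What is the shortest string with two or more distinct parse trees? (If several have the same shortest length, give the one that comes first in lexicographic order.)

p xor p

length 1: no string has ≥2 trees
length 2: no string has ≥2 trees
length 3: p xor p has 2 parse trees

Two derivations of p xor p:
  L ⇒ L xor H ⇒ H xor H ⇒ M xor H ⇒ p xor H ⇒ p xor M ⇒ p xor p
  L ⇒ H ⇒ p xor H ⇒ p xor M ⇒ p xor p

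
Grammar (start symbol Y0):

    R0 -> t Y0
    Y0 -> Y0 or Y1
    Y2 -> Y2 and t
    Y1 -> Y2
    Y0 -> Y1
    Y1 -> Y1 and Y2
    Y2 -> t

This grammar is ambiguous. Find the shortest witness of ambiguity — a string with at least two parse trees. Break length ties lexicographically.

t and t

length 1: no string has ≥2 trees
length 3: t and t has 2 parse trees

Two derivations of t and t:
  Y0 ⇒ Y1 ⇒ Y2 ⇒ Y2 and t ⇒ t and t
  Y0 ⇒ Y1 ⇒ Y1 and Y2 ⇒ Y2 and Y2 ⇒ t and Y2 ⇒ t and t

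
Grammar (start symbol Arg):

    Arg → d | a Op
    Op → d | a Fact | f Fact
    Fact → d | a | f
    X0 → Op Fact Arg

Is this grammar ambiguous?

Unambiguous

(X0 is unreachable from Arg, so its rules don't affect L(Arg).) The reachable rules are right-linear with at most one rule per (nonterminal, next-terminal) pair. Each input token forces the next rule, so parsing is deterministic.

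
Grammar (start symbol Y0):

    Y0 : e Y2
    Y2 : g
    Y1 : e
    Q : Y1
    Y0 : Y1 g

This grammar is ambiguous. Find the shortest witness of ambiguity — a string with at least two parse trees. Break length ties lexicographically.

length 2: e g has 2 parse trees

Two derivations of e g:
  Y0 ⇒ e Y2 ⇒ e g
  Y0 ⇒ Y1 g ⇒ e g

e g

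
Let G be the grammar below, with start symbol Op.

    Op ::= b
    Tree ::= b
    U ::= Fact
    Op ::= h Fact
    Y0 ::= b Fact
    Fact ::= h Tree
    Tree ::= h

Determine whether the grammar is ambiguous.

(U, Y0 are unreachable from Op, so their rules don't affect L(Op).) Restricted to the reachable nonterminals, every rule has the form A → t or A → t B, and no two rules for the same A share a first terminal. The grammar encodes a DFA — one run per string.

Unambiguous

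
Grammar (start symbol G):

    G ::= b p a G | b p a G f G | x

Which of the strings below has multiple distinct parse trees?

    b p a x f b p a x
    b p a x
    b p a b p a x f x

b p a x f b p a x: 1 tree
b p a x: 1 tree
b p a b p a x f x: 2 trees

b p a b p a x f x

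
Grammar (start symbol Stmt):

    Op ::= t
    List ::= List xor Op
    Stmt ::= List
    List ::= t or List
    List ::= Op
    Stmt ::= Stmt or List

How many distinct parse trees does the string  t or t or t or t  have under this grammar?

8

Parse trees for t or t or t or t:
  [Stmt [List t or [List t or [List t or [List [Op t]]]]]]
  [Stmt [Stmt [List [Op t]]] or [List t or [List t or [List [Op t]]]]]
  [Stmt [Stmt [List t or [List [Op t]]]] or [List t or [List [Op t]]]]
  [Stmt [Stmt [Stmt [List [Op t]]] or [List [Op t]]] or [List t or [List [Op t]]]]
  [Stmt [Stmt [List t or [List t or [List [Op t]]]]] or [List [Op t]]]
  [Stmt [Stmt [Stmt [List [Op t]]] or [List t or [List [Op t]]]] or [List [Op t]]]
  [Stmt [Stmt [Stmt [List t or [List [Op t]]]] or [List [Op t]]] or [List [Op t]]]
  [Stmt [Stmt [Stmt [Stmt [List [Op t]]] or [List [Op t]]] or [List [Op t]]] or [List [Op t]]]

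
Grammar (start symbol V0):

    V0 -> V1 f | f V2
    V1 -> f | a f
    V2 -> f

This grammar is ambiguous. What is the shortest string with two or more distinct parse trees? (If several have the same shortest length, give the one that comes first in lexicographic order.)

f f

length 2: f f has 2 parse trees

Two derivations of f f:
  V0 ⇒ V1 f ⇒ f f
  V0 ⇒ f V2 ⇒ f f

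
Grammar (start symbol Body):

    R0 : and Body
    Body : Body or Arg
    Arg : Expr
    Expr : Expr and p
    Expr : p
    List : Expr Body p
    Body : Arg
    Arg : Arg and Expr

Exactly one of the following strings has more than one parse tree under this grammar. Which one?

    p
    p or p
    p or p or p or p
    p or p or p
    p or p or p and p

p or p or p and p

p: 1 tree
p or p: 1 tree
p or p or p or p: 1 tree
p or p or p: 1 tree
p or p or p and p: 2 trees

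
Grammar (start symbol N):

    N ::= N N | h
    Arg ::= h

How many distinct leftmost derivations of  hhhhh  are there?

Parse trees for hhhhh (showing first 6 of 14):
  [N [N h] [N [N h] [N [N h] [N [N h] [N h]]]]]
  [N [N h] [N [N h] [N [N [N h] [N h]] [N h]]]]
  [N [N h] [N [N [N h] [N h]] [N [N h] [N h]]]]
  [N [N h] [N [N [N h] [N [N h] [N h]]] [N h]]]
  [N [N h] [N [N [N [N h] [N h]] [N h]] [N h]]]
  [N [N [N h] [N h]] [N [N h] [N [N h] [N h]]]]

14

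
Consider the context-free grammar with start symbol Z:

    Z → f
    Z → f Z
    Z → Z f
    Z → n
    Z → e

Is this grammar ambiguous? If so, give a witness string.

Ambiguous

Witness: f f

Derivation 1: Z ⇒ f Z ⇒ f f
Derivation 2: Z ⇒ Z f ⇒ f f

Two distinct leftmost derivations for the same string.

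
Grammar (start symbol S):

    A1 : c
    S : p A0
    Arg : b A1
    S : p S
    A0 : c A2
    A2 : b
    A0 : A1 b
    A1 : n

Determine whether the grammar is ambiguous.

Ambiguous

Witness: p c b

Derivation 1: S ⇒ p A0 ⇒ p c A2 ⇒ p c b
Derivation 2: S ⇒ p A0 ⇒ p A1 b ⇒ p c b

Two distinct leftmost derivations for the same string.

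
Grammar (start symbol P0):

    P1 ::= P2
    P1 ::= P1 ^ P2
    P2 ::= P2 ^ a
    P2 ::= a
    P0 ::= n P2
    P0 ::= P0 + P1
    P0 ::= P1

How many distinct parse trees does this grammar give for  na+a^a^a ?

Parse trees for na+a^a^a:
  [P0 [P0 n [P2 a]] + [P1 [P2 [P2 [P2 a] ^ a] ^ a]]]
  [P0 [P0 n [P2 a]] + [P1 [P1 [P2 a]] ^ [P2 [P2 a] ^ a]]]
  [P0 [P0 n [P2 a]] + [P1 [P1 [P2 [P2 a] ^ a]] ^ [P2 a]]]
  [P0 [P0 n [P2 a]] + [P1 [P1 [P1 [P2 a]] ^ [P2 a]] ^ [P2 a]]]

4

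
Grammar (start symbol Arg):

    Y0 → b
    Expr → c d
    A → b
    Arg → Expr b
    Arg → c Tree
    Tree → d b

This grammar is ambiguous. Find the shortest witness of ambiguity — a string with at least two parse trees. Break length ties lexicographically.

c d b

length 3: c d b has 2 parse trees

Two derivations of c d b:
  Arg ⇒ Expr b ⇒ c d b
  Arg ⇒ c Tree ⇒ c d b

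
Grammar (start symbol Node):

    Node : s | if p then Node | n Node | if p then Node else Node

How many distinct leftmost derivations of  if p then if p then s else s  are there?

Parse trees for if p then if p then s else s:
  [Node if p then [Node if p then [Node s] else [Node s]]]
  [Node if p then [Node if p then [Node s]] else [Node s]]

2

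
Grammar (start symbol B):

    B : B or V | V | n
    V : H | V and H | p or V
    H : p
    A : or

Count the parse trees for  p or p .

2

Parse trees for p or p:
  [B [B [V [H p]]] or [V [H p]]]
  [B [V p or [V [H p]]]]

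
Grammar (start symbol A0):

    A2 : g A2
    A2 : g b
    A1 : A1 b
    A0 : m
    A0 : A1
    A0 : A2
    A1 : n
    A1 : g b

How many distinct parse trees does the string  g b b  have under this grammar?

Parse trees for g b b:
  [A0 [A1 [A1 g b] b]]

1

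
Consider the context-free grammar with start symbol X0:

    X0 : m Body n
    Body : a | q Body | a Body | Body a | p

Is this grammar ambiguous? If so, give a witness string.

Witness: m a a n

Derivation 1: X0 ⇒ m Body n ⇒ m a Body n ⇒ m a a n
Derivation 2: X0 ⇒ m Body n ⇒ m Body a n ⇒ m a a n

Two distinct leftmost derivations for the same string.

Ambiguous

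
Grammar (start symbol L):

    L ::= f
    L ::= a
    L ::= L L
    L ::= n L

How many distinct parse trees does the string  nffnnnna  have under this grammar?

5

Parse trees for nffnnnna:
  [L [L n [L f]] [L [L f] [L n [L n [L n [L n [L a]]]]]]]
  [L [L [L n [L f]] [L f]] [L n [L n [L n [L n [L a]]]]]]
  [L [L n [L [L f] [L f]]] [L n [L n [L n [L n [L a]]]]]]
  [L n [L [L f] [L [L f] [L n [L n [L n [L n [L a]]]]]]]]
  [L n [L [L [L f] [L f]] [L n [L n [L n [L n [L a]]]]]]]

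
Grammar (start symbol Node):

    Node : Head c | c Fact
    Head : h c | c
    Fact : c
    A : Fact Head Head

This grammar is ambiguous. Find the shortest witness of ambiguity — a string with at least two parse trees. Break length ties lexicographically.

length 2: c c has 2 parse trees

Two derivations of c c:
  Node ⇒ Head c ⇒ c c
  Node ⇒ c Fact ⇒ c c

c c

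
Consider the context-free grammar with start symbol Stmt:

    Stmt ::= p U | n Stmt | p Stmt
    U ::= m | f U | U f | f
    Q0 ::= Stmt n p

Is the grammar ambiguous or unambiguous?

Witness: p f f

Derivation 1: Stmt ⇒ p U ⇒ p f U ⇒ p f f
Derivation 2: Stmt ⇒ p U ⇒ p U f ⇒ p f f

Two distinct leftmost derivations for the same string.

Ambiguous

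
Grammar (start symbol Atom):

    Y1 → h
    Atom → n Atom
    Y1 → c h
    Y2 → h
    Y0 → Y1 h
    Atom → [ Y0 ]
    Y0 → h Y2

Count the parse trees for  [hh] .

2

Parse trees for [hh]:
  [Atom [ [Y0 [Y1 h] h] ]]
  [Atom [ [Y0 h [Y2 h]] ]]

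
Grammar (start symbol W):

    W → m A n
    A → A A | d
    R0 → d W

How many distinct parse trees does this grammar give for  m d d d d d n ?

14

Parse trees for m d d d d d n (showing first 6 of 14):
  [W m [A [A d] [A [A d] [A [A d] [A [A d] [A d]]]]] n]
  [W m [A [A d] [A [A d] [A [A [A d] [A d]] [A d]]]] n]
  [W m [A [A d] [A [A [A d] [A d]] [A [A d] [A d]]]] n]
  [W m [A [A d] [A [A [A d] [A [A d] [A d]]] [A d]]] n]
  [W m [A [A d] [A [A [A [A d] [A d]] [A d]] [A d]]] n]
  [W m [A [A [A d] [A d]] [A [A d] [A [A d] [A d]]]] n]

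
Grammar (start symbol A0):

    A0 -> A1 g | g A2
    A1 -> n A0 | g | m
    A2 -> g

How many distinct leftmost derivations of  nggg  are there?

Parse trees for nggg:
  [A0 [A1 n [A0 [A1 g] g]] g]
  [A0 [A1 n [A0 g [A2 g]]] g]

2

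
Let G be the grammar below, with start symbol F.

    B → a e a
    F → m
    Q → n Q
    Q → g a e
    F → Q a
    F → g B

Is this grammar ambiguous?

Ambiguous

Witness: g a e a

Derivation 1: F ⇒ Q a ⇒ g a e a
Derivation 2: F ⇒ g B ⇒ g a e a

Two distinct leftmost derivations for the same string.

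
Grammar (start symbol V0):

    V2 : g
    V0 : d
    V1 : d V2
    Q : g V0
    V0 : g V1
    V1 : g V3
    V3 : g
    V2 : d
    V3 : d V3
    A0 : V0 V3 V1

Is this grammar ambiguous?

Unambiguous

Only V0, V1, V2, V3 are reachable from V0; ignoring the rest: Restricted to the reachable nonterminals, every rule has the form A → t or A → t B, and no two rules for the same A share a first terminal. The grammar encodes a DFA — one run per string.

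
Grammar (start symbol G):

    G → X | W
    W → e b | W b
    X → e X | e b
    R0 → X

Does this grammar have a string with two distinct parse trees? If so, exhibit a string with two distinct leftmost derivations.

Ambiguous

Witness: e b

Derivation 1: G ⇒ X ⇒ e b
Derivation 2: G ⇒ W ⇒ e b

Two distinct leftmost derivations for the same string.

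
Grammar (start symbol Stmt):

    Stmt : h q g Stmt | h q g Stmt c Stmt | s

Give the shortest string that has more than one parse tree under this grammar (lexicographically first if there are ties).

length 1: no string has ≥2 trees
length 4: no string has ≥2 trees
length 6: no string has ≥2 trees
length 7: no string has ≥2 trees
length 9: h q g h q g s c s has 2 parse trees

Two derivations of h q g h q g s c s:
  Stmt ⇒ h q g Stmt ⇒ h q g h q g Stmt c Stmt ⇒ h q g h q g s c Stmt ⇒ h q g h q g s c s
  Stmt ⇒ h q g Stmt c Stmt ⇒ h q g h q g Stmt c Stmt ⇒ h q g h q g s c Stmt ⇒ h q g h q g s c s

h q g h q g s c s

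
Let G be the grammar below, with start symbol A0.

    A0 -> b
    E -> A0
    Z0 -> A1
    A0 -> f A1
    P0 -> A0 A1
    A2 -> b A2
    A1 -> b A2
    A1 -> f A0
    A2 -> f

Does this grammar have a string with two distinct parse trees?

(Z0, E, P0 are unreachable from A0, so their rules don't affect L(A0).) Each reachable nonterminal has at most one production per leading terminal, and all productions are right-linear; the derivation is determined token-by-token.

Unambiguous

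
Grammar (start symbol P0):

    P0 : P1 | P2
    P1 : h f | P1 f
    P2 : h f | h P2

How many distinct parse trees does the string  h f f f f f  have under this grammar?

1

Parse trees for h f f f f f:
  [P0 [P1 [P1 [P1 [P1 [P1 h f] f] f] f] f]]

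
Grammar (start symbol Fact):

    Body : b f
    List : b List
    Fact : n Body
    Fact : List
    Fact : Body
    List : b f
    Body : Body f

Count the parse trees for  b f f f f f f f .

Parse trees for b f f f f f f f:
  [Fact [Body [Body [Body [Body [Body [Body [Body b f] f] f] f] f] f] f]]

1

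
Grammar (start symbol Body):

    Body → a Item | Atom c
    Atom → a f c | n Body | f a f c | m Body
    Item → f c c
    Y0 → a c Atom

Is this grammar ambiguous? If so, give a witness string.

Witness: a f c c

Derivation 1: Body ⇒ a Item ⇒ a f c c
Derivation 2: Body ⇒ Atom c ⇒ a f c c

Two distinct leftmost derivations for the same string.

Ambiguous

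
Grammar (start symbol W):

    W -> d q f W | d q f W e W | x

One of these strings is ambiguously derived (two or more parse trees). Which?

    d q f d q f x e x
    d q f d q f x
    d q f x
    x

d q f d q f x e x

d q f d q f x e x: 2 trees
d q f d q f x: 1 tree
d q f x: 1 tree
x: 1 tree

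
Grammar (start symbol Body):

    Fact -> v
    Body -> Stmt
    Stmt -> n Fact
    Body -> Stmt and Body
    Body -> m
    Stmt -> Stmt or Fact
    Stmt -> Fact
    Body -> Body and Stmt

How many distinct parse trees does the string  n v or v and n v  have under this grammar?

2

Parse trees for n v or v and n v:
  [Body [Stmt [Stmt n [Fact v]] or [Fact v]] and [Body [Stmt n [Fact v]]]]
  [Body [Body [Stmt [Stmt n [Fact v]] or [Fact v]]] and [Stmt n [Fact v]]]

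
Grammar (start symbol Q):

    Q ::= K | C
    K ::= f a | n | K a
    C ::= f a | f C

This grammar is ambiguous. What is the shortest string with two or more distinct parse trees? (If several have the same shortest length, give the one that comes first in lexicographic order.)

f a

length 1: no string has ≥2 trees
length 2: f a has 2 parse trees

Two derivations of f a:
  Q ⇒ K ⇒ f a
  Q ⇒ C ⇒ f a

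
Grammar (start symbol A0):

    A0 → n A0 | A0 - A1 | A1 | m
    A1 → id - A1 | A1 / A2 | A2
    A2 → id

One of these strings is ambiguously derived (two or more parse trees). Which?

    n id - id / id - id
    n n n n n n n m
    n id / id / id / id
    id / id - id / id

n id - id / id - id

n id - id / id - id: 7 trees
n n n n n n n m: 1 tree
n id / id / id / id: 1 tree
id / id - id / id: 1 tree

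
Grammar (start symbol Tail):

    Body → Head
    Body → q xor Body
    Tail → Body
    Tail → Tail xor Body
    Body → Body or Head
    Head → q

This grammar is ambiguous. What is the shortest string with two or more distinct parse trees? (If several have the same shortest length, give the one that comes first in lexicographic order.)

length 1: no string has ≥2 trees
length 3: q xor q has 2 parse trees

Two derivations of q xor q:
  Tail ⇒ Body ⇒ q xor Body ⇒ q xor Head ⇒ q xor q
  Tail ⇒ Tail xor Body ⇒ Body xor Body ⇒ Head xor Body ⇒ q xor Body ⇒ q xor Head ⇒ q xor q

q xor q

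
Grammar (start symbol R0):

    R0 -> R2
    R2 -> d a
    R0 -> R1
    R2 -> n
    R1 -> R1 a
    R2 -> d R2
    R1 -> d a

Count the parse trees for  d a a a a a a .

1

Parse trees for d a a a a a a:
  [R0 [R1 [R1 [R1 [R1 [R1 [R1 d a] a] a] a] a] a]]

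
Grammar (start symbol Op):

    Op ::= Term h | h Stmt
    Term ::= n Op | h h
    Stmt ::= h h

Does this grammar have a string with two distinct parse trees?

Witness: h h h

Derivation 1: Op ⇒ Term h ⇒ h h h
Derivation 2: Op ⇒ h Stmt ⇒ h h h

Two distinct leftmost derivations for the same string.

Ambiguous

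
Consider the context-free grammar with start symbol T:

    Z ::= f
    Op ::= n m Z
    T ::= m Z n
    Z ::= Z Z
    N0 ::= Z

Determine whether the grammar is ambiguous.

Ambiguous

Witness: m f f f n

Derivation 1: T ⇒ m Z n ⇒ m Z Z n ⇒ m f Z n ⇒ m f Z Z n ⇒ m f f Z n ⇒ m f f f n
Derivation 2: T ⇒ m Z n ⇒ m Z Z n ⇒ m Z Z Z n ⇒ m f Z Z n ⇒ m f f Z n ⇒ m f f f n

Two distinct leftmost derivations for the same string.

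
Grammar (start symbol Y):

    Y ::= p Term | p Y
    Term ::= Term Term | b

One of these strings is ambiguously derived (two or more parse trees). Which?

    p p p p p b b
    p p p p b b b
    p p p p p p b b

p p p p b b b

p p p p p b b: 1 tree
p p p p b b b: 2 trees
p p p p p p b b: 1 tree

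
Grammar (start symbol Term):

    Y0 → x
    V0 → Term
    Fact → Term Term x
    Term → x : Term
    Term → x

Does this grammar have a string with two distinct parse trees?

Unambiguous

Only Term is reachable from Term; ignoring the rest: The reachable grammar is A → atom sep A | atom. Each atom is followed by either the separator (recurse) or end-of-string (stop) — no choice point.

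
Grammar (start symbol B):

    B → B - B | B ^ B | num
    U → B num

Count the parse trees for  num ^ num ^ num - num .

Parse trees for num ^ num ^ num - num:
  [B [B [B num] ^ [B [B num] ^ [B num]]] - [B num]]
  [B [B [B [B num] ^ [B num]] ^ [B num]] - [B num]]
  [B [B num] ^ [B [B [B num] ^ [B num]] - [B num]]]
  [B [B num] ^ [B [B num] ^ [B [B num] - [B num]]]]
  [B [B [B num] ^ [B num]] ^ [B [B num] - [B num]]]

5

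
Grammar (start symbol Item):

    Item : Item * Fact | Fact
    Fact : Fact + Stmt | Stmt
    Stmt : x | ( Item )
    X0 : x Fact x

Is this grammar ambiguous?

Unambiguous

(X0 is unreachable from Item, so its rules don't affect L(Item).) Item → Item * Fact | Fact  ;  Fact → Fact + Stmt | Stmt  — a left-associative chain with Stmt at the bottom. Each string factors uniquely by precedence.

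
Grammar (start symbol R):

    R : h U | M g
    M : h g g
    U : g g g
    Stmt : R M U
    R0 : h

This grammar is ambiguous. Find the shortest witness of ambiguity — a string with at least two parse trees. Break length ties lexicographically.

length 4: h g g g has 2 parse trees

Two derivations of h g g g:
  R ⇒ h U ⇒ h g g g
  R ⇒ M g ⇒ h g g g

h g g g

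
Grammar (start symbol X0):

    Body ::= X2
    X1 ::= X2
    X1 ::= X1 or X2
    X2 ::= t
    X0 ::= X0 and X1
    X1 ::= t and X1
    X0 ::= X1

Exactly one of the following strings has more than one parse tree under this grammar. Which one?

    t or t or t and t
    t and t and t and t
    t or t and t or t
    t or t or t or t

t or t or t and t: 1 tree
t and t and t and t: 8 trees
t or t and t or t: 1 tree
t or t or t or t: 1 tree

t and t and t and t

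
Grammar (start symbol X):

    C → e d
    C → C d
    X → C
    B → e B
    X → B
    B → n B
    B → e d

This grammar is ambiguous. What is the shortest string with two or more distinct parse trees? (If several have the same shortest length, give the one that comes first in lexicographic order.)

length 2: e d has 2 parse trees

Two derivations of e d:
  X ⇒ C ⇒ e d
  X ⇒ B ⇒ e d

e d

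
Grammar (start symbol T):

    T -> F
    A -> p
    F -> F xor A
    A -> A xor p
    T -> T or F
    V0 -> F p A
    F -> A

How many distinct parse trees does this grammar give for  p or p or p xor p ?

Parse trees for p or p or p xor p:
  [T [T [T [F [A p]]] or [F [A p]]] or [F [F [A p]] xor [A p]]]
  [T [T [T [F [A p]]] or [F [A p]]] or [F [A [A p] xor p]]]

2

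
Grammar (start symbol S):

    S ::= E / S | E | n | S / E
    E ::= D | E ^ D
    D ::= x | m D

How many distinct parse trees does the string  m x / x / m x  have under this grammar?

Parse trees for m x / x / m x:
  [S [E [D m [D x]]] / [S [E [D x]] / [S [E [D m [D x]]]]]]
  [S [E [D m [D x]]] / [S [S [E [D x]]] / [E [D m [D x]]]]]
  [S [S [E [D m [D x]]] / [S [E [D x]]]] / [E [D m [D x]]]]
  [S [S [S [E [D m [D x]]]] / [E [D x]]] / [E [D m [D x]]]]

4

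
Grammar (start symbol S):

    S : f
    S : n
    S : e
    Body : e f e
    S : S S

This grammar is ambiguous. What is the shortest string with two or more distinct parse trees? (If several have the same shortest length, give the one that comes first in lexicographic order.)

e e e

length 1: no string has ≥2 trees
length 2: no string has ≥2 trees
length 3: e e e has 2 parse trees

Two derivations of e e e:
  S ⇒ S S ⇒ e S ⇒ e S S ⇒ e e S ⇒ e e e
  S ⇒ S S ⇒ S S S ⇒ e S S ⇒ e e S ⇒ e e e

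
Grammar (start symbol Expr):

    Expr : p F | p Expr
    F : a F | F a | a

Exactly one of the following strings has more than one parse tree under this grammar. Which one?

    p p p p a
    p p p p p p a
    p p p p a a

p p p p a a

p p p p a: 1 tree
p p p p p p a: 1 tree
p p p p a a: 2 trees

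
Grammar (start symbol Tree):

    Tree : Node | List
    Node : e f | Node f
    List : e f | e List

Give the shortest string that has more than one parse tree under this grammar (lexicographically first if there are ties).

length 2: e f has 2 parse trees

Two derivations of e f:
  Tree ⇒ Node ⇒ e f
  Tree ⇒ List ⇒ e f

e f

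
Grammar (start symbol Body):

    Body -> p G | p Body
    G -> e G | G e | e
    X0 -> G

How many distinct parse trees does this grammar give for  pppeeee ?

8

Parse trees for pppeeee:
  [Body p [Body p [Body p [G e [G e [G e [G e]]]]]]]
  [Body p [Body p [Body p [G e [G e [G [G e] e]]]]]]
  [Body p [Body p [Body p [G e [G [G e [G e]] e]]]]]
  [Body p [Body p [Body p [G e [G [G [G e] e] e]]]]]
  [Body p [Body p [Body p [G [G e [G e [G e]]] e]]]]
  [Body p [Body p [Body p [G [G e [G [G e] e]] e]]]]
  [Body p [Body p [Body p [G [G [G e [G e]] e] e]]]]
  [Body p [Body p [Body p [G [G [G [G e] e] e] e]]]]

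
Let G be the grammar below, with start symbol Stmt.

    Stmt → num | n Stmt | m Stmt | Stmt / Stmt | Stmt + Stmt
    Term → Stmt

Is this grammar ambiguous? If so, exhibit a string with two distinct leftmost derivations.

Witness: m num + num

Derivation 1: Stmt ⇒ m Stmt ⇒ m Stmt + Stmt ⇒ m num + Stmt ⇒ m num + num
Derivation 2: Stmt ⇒ Stmt + Stmt ⇒ m Stmt + Stmt ⇒ m num + Stmt ⇒ m num + num

Two distinct leftmost derivations for the same string.

Ambiguous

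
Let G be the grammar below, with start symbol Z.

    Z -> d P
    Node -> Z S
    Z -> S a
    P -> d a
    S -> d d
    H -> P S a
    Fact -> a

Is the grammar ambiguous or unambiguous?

Witness: d d a

Derivation 1: Z ⇒ d P ⇒ d d a
Derivation 2: Z ⇒ S a ⇒ d d a

Two distinct leftmost derivations for the same string.

Ambiguous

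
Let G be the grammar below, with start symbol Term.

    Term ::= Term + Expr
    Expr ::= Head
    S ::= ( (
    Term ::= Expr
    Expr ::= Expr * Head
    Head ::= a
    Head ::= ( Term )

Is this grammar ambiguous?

Unambiguous

(S is unreachable from Term, so its rules don't affect L(Term).) This is a standard precedence ladder (Term over Expr over Head), with each level left-recursive on its own operator ('+' at Term, '*' at Expr). That structure is LR(1), hence unambiguous.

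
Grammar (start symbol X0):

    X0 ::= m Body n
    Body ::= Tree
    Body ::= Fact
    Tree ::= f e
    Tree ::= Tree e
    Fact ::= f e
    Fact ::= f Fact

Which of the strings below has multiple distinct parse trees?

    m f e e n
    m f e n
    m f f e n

m f e e n: 1 tree
m f e n: 2 trees
m f f e n: 1 tree

m f e n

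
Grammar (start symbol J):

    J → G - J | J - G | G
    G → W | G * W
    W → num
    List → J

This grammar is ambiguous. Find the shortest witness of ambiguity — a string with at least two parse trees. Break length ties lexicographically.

num - num

length 1: no string has ≥2 trees
length 3: num - num has 2 parse trees

Two derivations of num - num:
  J ⇒ G - J ⇒ W - J ⇒ num - J ⇒ num - G ⇒ num - W ⇒ num - num
  J ⇒ J - G ⇒ G - G ⇒ W - G ⇒ num - G ⇒ num - W ⇒ num - num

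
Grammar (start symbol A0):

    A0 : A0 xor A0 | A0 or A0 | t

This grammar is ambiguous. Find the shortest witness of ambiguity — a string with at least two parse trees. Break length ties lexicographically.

t or t or t

length 1: no string has ≥2 trees
length 3: no string has ≥2 trees
length 5: t or t or t has 2 parse trees

Two derivations of t or t or t:
  A0 ⇒ A0 or A0 ⇒ A0 or A0 or A0 ⇒ t or A0 or A0 ⇒ t or t or A0 ⇒ t or t or t
  A0 ⇒ A0 or A0 ⇒ t or A0 ⇒ t or A0 or A0 ⇒ t or t or A0 ⇒ t or t or t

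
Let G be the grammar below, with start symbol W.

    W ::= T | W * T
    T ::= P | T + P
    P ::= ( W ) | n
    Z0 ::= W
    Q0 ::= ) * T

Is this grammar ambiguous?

Unambiguous

Only W, T, P are reachable from W; ignoring the rest: The grammar is stratified — W handles '*' (left-recursive), T handles '+', P atoms. Each operator has a fixed associativity and precedence level, so every string has one parse.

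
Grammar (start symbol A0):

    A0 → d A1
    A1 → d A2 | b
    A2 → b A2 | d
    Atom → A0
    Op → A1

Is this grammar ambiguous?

Only A0, A1, A2 are reachable from A0; ignoring the rest: The reachable rules are right-linear with at most one rule per (nonterminal, next-terminal) pair. Each input token forces the next rule, so parsing is deterministic.

Unambiguous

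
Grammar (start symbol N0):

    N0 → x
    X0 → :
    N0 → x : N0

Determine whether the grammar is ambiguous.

Unambiguous

(X0 is unreachable from N0, so its rules don't affect L(N0).) Right-recursive list with a separator: after each atom, whether the separator follows determines the rule. One parse per string.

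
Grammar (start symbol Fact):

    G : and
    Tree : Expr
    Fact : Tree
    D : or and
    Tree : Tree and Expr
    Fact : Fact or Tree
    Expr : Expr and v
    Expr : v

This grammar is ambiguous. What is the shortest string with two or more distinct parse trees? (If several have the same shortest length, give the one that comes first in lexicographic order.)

length 1: no string has ≥2 trees
length 3: v and v has 2 parse trees

Two derivations of v and v:
  Fact ⇒ Tree ⇒ Expr ⇒ Expr and v ⇒ v and v
  Fact ⇒ Tree ⇒ Tree and Expr ⇒ Expr and Expr ⇒ v and Expr ⇒ v and v

v and v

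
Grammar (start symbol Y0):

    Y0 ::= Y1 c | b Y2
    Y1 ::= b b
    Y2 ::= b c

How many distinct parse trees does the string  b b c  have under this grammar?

2

Parse trees for b b c:
  [Y0 [Y1 b b] c]
  [Y0 b [Y2 b c]]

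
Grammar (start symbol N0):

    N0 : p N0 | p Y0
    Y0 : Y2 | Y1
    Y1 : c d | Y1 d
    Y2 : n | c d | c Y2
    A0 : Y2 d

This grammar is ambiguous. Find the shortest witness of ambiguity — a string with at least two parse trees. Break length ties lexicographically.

length 2: no string has ≥2 trees
length 3: p c d has 2 parse trees

Two derivations of p c d:
  N0 ⇒ p Y0 ⇒ p Y2 ⇒ p c d
  N0 ⇒ p Y0 ⇒ p Y1 ⇒ p c d

p c d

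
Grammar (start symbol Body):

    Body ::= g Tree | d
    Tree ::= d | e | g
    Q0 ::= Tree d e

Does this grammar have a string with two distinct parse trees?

Unambiguous

(Q0 is unreachable from Body, so its rules don't affect L(Body).) Restricted to the reachable nonterminals, every rule has the form A → t or A → t B, and no two rules for the same A share a first terminal. The grammar encodes a DFA — one run per string.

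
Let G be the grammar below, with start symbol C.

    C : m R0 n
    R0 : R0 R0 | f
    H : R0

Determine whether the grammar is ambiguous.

Witness: m f f f n

Derivation 1: C ⇒ m R0 n ⇒ m R0 R0 n ⇒ m R0 R0 R0 n ⇒ m f R0 R0 n ⇒ m f f R0 n ⇒ m f f f n
Derivation 2: C ⇒ m R0 n ⇒ m R0 R0 n ⇒ m f R0 n ⇒ m f R0 R0 n ⇒ m f f R0 n ⇒ m f f f n

Two distinct leftmost derivations for the same string.

Ambiguous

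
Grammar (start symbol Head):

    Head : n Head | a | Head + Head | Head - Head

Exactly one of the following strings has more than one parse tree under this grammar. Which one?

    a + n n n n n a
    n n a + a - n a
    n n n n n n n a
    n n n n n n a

a + n n n n n a: 1 tree
n n a + a - n a: 9 trees
n n n n n n n a: 1 tree
n n n n n n a: 1 tree

n n a + a - n a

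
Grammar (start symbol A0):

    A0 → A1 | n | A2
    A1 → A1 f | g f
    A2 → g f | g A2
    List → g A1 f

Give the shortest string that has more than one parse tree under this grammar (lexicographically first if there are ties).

length 1: no string has ≥2 trees
length 2: g f has 2 parse trees

Two derivations of g f:
  A0 ⇒ A1 ⇒ g f
  A0 ⇒ A2 ⇒ g f

g f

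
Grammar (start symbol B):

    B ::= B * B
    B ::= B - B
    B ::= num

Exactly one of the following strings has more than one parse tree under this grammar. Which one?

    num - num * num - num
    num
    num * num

num - num * num - num

num - num * num - num: 5 trees
num: 1 tree
num * num: 1 tree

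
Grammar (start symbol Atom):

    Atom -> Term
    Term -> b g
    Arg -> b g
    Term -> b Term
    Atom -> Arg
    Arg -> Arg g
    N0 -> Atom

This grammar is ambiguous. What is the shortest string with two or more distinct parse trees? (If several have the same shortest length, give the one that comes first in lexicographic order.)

length 2: b g has 2 parse trees

Two derivations of b g:
  Atom ⇒ Term ⇒ b g
  Atom ⇒ Arg ⇒ b g

b g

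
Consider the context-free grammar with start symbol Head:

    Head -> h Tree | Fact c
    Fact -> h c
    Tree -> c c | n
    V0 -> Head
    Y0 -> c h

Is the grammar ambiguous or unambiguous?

Ambiguous

Witness: h c c

Derivation 1: Head ⇒ h Tree ⇒ h c c
Derivation 2: Head ⇒ Fact c ⇒ h c c

Two distinct leftmost derivations for the same string.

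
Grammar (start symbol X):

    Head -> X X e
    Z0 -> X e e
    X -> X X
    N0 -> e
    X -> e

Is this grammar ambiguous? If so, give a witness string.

Witness: e e e

Derivation 1: X ⇒ X X ⇒ X X X ⇒ e X X ⇒ e e X ⇒ e e e
Derivation 2: X ⇒ X X ⇒ e X ⇒ e X X ⇒ e e X ⇒ e e e

Two distinct leftmost derivations for the same string.

Ambiguous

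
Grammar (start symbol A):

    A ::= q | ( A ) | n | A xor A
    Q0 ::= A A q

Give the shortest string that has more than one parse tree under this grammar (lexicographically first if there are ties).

n xor n xor n

length 1: no string has ≥2 trees
length 3: no string has ≥2 trees
length 5: n xor n xor n has 2 parse trees

Two derivations of n xor n xor n:
  A ⇒ A xor A ⇒ n xor A ⇒ n xor A xor A ⇒ n xor n xor A ⇒ n xor n xor n
  A ⇒ A xor A ⇒ A xor A xor A ⇒ n xor A xor A ⇒ n xor n xor A ⇒ n xor n xor n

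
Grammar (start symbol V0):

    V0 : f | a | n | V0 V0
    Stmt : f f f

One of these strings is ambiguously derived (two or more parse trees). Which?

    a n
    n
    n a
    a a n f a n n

a n: 1 tree
n: 1 tree
n a: 1 tree
a a n f a n n: 132 trees

a a n f a n n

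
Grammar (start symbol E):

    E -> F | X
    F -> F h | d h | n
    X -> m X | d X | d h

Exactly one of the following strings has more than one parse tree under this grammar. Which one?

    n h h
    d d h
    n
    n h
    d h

d h

n h h: 1 tree
d d h: 1 tree
n: 1 tree
n h: 1 tree
d h: 2 trees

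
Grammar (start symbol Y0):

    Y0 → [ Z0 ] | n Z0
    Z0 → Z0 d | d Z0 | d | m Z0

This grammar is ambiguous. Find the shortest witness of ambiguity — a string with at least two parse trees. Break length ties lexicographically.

length 2: no string has ≥2 trees
length 3: n d d has 2 parse trees

Two derivations of n d d:
  Y0 ⇒ n Z0 ⇒ n Z0 d ⇒ n d d
  Y0 ⇒ n Z0 ⇒ n d Z0 ⇒ n d d

n d d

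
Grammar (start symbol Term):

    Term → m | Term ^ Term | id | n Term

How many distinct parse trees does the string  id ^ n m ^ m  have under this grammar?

Parse trees for id ^ n m ^ m:
  [Term [Term id] ^ [Term [Term n [Term m]] ^ [Term m]]]
  [Term [Term id] ^ [Term n [Term [Term m] ^ [Term m]]]]
  [Term [Term [Term id] ^ [Term n [Term m]]] ^ [Term m]]

3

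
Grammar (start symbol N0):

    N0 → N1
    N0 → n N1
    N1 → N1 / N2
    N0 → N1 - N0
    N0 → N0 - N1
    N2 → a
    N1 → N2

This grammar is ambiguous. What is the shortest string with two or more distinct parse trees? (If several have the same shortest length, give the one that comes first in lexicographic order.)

length 1: no string has ≥2 trees
length 2: no string has ≥2 trees
length 3: a - a has 2 parse trees

Two derivations of a - a:
  N0 ⇒ N1 - N0 ⇒ N2 - N0 ⇒ a - N0 ⇒ a - N1 ⇒ a - N2 ⇒ a - a
  N0 ⇒ N0 - N1 ⇒ N1 - N1 ⇒ N2 - N1 ⇒ a - N1 ⇒ a - N2 ⇒ a - a

a - a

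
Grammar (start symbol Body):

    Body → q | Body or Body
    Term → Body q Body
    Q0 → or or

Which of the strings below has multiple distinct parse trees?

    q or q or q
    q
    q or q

q or q or q: 2 trees
q: 1 tree
q or q: 1 tree

q or q or q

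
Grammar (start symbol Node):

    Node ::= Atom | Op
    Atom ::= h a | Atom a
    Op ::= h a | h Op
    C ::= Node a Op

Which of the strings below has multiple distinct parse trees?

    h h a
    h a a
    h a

h a

h h a: 1 tree
h a a: 1 tree
h a: 2 trees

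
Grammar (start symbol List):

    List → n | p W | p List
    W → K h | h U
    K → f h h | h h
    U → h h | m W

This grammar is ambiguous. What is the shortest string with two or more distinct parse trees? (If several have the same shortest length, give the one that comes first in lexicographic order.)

p h h h

length 1: no string has ≥2 trees
length 2: no string has ≥2 trees
length 3: no string has ≥2 trees
length 4: p h h h has 2 parse trees

Two derivations of p h h h:
  List ⇒ p W ⇒ p K h ⇒ p h h h
  List ⇒ p W ⇒ p h U ⇒ p h h h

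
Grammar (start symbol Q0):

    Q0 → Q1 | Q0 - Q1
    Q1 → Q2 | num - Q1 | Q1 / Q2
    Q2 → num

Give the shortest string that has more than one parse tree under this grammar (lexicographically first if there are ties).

num - num

length 1: no string has ≥2 trees
length 3: num - num has 2 parse trees

Two derivations of num - num:
  Q0 ⇒ Q1 ⇒ num - Q1 ⇒ num - Q2 ⇒ num - num
  Q0 ⇒ Q0 - Q1 ⇒ Q1 - Q1 ⇒ Q2 - Q1 ⇒ num - Q1 ⇒ num - Q2 ⇒ num - num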